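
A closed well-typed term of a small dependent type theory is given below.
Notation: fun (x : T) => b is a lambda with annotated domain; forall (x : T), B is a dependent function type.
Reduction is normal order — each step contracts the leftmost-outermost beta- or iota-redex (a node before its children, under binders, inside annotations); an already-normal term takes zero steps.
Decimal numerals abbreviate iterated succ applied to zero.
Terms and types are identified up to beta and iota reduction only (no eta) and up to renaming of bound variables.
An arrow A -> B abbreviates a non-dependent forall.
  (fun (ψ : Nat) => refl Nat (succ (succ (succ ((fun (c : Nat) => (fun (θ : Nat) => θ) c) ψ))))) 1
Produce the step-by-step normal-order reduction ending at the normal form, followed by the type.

normal-order reduction sequence:
  (fun (ψ : Nat) => refl Nat (succ (succ (succ ((fun (c : Nat) => (fun (θ : Nat) => θ) c) ψ))))) 1
  ~> refl Nat (succ (succ (succ ((fun (ψ : Nat) => (fun (c : Nat) => c) ψ) 1))))
  ~> refl Nat (succ (succ (succ ((fun (ψ : Nat) => ψ) 1))))
  ~> refl Nat 4
type:
  Eq Nat 4 4


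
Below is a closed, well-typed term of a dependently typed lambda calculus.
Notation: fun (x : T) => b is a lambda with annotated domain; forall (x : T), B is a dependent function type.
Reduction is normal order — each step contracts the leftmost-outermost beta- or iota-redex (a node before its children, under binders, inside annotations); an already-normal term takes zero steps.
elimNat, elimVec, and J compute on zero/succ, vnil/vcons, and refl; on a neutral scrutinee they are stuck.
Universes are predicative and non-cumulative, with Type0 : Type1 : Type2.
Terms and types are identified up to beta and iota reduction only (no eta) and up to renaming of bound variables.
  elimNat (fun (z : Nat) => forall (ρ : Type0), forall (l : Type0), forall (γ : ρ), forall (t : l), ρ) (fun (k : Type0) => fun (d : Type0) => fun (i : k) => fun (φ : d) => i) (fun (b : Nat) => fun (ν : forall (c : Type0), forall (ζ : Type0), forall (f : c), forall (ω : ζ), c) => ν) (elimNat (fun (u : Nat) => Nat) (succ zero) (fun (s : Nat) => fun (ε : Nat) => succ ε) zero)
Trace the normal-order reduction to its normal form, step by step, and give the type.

normal-order reduction:
  elimNat (fun (z : Nat) => forall (ρ : Type0), forall (l : Type0), forall (γ : ρ), forall (t : l), ρ) (fun (k : Type0) => fun (d : Type0) => fun (i : k) => fun (φ : d) => i) (fun (b : Nat) => fun (ν : forall (c : Type0), forall (ζ : Type0), forall (f : c), forall (ω : ζ), c) => ν) (elimNat (fun (u : Nat) => Nat) (succ zero) (fun (s : Nat) => fun (ε : Nat) => succ ε) zero)
  ~> elimNat (fun (z : Nat) => forall (ρ : Type0), forall (l : Type0), forall (γ : ρ), forall (t : l), ρ) (fun (k : Type0) => fun (d : Type0) => fun (i : k) => fun (φ : d) => i) (fun (b : Nat) => fun (ν : forall (c : Type0), forall (ζ : Type0), forall (f : c), forall (ω : ζ), c) => ν) (succ zero)
  ~> (fun (z : Nat) => fun (ρ : forall (l : Type0), forall (γ : Type0), forall (t : l), forall (k : γ), l) => ρ) zero (elimNat (fun (d : Nat) => forall (i : Type0), forall (φ : Type0), forall (b : i), forall (ν : φ), i) (fun (c : Type0) => fun (ζ : Type0) => fun (f : c) => fun (ω : ζ) => f) (fun (u : Nat) => fun (s : forall (ε : Type0), forall (x : Type0), forall (n : ε), forall (r : x), ε) => s) zero)
  ~> (fun (z : forall (ρ : Type0), forall (l : Type0), forall (γ : ρ), forall (t : l), ρ) => z) (elimNat (fun (k : Nat) => forall (d : Type0), forall (i : Type0), forall (φ : d), forall (b : i), d) (fun (ν : Type0) => fun (c : Type0) => fun (ζ : ν) => fun (f : c) => ζ) (fun (ω : Nat) => fun (u : forall (s : Type0), forall (ε : Type0), forall (x : s), forall (n : ε), s) => u) zero)
  ~> elimNat (fun (z : Nat) => forall (ρ : Type0), forall (l : Type0), forall (γ : ρ), forall (t : l), ρ) (fun (k : Type0) => fun (d : Type0) => fun (i : k) => fun (φ : d) => i) (fun (b : Nat) => fun (ν : forall (c : Type0), forall (ζ : Type0), forall (f : c), forall (ω : ζ), c) => ν) zero
  ~> fun (z : Type0) => fun (ρ : Type0) => fun (l : z) => fun (γ : ρ) => l
inferred type:
  forall (z : Type0), forall (ρ : Type0), forall (l : z), forall (γ : ρ), z


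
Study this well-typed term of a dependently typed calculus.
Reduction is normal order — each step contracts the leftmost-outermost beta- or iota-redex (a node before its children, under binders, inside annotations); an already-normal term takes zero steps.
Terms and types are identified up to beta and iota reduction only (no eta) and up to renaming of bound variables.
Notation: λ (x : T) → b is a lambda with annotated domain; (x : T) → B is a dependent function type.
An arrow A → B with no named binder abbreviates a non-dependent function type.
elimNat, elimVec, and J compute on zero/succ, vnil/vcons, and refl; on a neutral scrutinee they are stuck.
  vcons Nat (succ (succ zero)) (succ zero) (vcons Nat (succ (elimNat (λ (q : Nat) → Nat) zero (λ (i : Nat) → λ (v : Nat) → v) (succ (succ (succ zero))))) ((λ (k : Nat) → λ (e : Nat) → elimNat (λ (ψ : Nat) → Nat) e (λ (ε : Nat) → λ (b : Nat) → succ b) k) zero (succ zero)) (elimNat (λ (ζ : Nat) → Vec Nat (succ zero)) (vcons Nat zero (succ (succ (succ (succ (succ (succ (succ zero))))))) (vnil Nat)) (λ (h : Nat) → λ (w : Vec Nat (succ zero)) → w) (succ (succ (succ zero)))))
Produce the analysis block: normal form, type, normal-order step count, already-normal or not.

reduced normal form:
  vcons Nat (succ (succ zero)) (succ zero) (vcons Nat (succ zero) (succ zero) (vcons Nat zero (succ (succ (succ (succ (succ (succ (succ zero))))))) (vnil Nat)))
inferred type:
  Vec Nat (succ (succ (succ zero)))
steps to reach normal form (normal order): 23
already normal: no
first contracted redex: an elimNat iota-redex


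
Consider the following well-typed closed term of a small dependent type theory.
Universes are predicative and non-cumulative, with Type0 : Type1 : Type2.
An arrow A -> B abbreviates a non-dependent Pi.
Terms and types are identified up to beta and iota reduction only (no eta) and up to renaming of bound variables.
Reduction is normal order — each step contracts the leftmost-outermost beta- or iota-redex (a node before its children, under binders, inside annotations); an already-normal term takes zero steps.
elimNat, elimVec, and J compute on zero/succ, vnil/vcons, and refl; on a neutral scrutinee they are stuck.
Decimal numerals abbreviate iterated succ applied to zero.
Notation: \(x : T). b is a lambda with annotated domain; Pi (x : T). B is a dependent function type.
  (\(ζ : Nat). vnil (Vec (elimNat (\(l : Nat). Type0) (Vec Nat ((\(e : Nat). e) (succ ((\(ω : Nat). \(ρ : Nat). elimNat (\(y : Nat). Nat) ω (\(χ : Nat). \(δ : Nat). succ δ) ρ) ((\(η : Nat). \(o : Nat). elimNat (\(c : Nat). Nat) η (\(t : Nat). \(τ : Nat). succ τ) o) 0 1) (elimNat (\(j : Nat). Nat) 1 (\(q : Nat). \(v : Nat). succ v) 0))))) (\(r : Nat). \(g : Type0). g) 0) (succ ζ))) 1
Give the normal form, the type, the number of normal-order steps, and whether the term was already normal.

reduced normal form:
  vnil (Vec (Vec Nat 3) 2)
type:
  Vec (Vec (Vec Nat 3) 2) 0
reduction steps (normal order): 16
already normal: no
first contracted redex: a beta-redex


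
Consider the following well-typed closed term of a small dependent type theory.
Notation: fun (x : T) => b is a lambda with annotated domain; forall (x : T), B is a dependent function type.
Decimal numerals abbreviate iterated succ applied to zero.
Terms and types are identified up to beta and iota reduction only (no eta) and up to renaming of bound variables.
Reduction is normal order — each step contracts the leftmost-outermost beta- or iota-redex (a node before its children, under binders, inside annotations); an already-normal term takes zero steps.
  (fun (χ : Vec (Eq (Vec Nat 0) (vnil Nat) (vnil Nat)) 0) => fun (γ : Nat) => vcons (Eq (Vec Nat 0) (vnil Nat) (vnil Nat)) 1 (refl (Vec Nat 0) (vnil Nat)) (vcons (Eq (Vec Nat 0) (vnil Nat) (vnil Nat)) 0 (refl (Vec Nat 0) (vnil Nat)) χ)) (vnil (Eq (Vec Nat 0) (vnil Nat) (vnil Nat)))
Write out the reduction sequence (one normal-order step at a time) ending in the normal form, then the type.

reduction (normal order):
  (fun (χ : Vec (Eq (Vec Nat 0) (vnil Nat) (vnil Nat)) 0) => fun (γ : Nat) => vcons (Eq (Vec Nat 0) (vnil Nat) (vnil Nat)) 1 (refl (Vec Nat 0) (vnil Nat)) (vcons (Eq (Vec Nat 0) (vnil Nat) (vnil Nat)) 0 (refl (Vec Nat 0) (vnil Nat)) χ)) (vnil (Eq (Vec Nat 0) (vnil Nat) (vnil Nat)))
  ~> fun (χ : Nat) => vcons (Eq (Vec Nat 0) (vnil Nat) (vnil Nat)) 1 (refl (Vec Nat 0) (vnil Nat)) (vcons (Eq (Vec Nat 0) (vnil Nat) (vnil Nat)) 0 (refl (Vec Nat 0) (vnil Nat)) (vnil (Eq (Vec Nat 0) (vnil Nat) (vnil Nat))))
type:
  forall (χ : Nat), Vec (Eq (Vec Nat 0) (vnil Nat) (vnil Nat)) 2


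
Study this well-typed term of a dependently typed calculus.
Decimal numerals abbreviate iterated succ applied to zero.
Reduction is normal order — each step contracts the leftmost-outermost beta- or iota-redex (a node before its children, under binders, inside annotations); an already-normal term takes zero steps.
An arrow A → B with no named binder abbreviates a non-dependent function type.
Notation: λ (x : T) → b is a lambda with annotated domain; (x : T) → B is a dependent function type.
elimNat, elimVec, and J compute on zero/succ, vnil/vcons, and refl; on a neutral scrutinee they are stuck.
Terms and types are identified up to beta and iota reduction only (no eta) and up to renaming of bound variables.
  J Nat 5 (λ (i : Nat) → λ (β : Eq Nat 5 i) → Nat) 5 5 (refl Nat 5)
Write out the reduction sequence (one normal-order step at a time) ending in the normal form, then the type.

normal-order reduction sequence:
  J Nat 5 (λ (i : Nat) → λ (β : Eq Nat 5 i) → Nat) 5 5 (refl Nat 5)
  ~> 5
inferred type:
  Nat


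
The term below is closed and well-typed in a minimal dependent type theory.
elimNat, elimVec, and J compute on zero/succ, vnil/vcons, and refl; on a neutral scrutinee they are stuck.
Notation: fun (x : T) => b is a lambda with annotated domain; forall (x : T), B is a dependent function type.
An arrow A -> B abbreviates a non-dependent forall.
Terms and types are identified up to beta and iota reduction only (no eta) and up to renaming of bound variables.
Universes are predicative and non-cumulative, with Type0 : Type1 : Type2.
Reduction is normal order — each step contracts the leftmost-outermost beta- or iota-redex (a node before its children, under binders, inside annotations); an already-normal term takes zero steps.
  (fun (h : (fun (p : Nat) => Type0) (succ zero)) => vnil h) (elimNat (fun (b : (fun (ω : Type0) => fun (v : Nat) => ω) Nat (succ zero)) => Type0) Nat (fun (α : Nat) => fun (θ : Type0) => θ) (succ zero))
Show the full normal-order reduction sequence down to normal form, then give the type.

normal-order reduction sequence:
  (fun (h : (fun (p : Nat) => Type0) (succ zero)) => vnil h) (elimNat (fun (b : (fun (ω : Type0) => fun (v : Nat) => ω) Nat (succ zero)) => Type0) Nat (fun (α : Nat) => fun (θ : Type0) => θ) (succ zero))
  ~> vnil (elimNat (fun (h : (fun (p : Type0) => fun (b : Nat) => p) Nat (succ zero)) => Type0) Nat (fun (ω : Nat) => fun (v : Type0) => v) (succ zero))
  ~> vnil ((fun (h : Nat) => fun (p : Type0) => p) zero (elimNat (fun (b : (fun (ω : Type0) => fun (v : Nat) => ω) Nat (succ zero)) => Type0) Nat (fun (α : Nat) => fun (θ : Type0) => θ) zero))
  ~> vnil ((fun (h : Type0) => h) (elimNat (fun (p : (fun (b : Type0) => fun (ω : Nat) => b) Nat (succ zero)) => Type0) Nat (fun (v : Nat) => fun (α : Type0) => α) zero))
  ~> vnil (elimNat (fun (h : (fun (p : Type0) => fun (b : Nat) => p) Nat (succ zero)) => Type0) Nat (fun (ω : Nat) => fun (v : Type0) => v) zero)
  ~> vnil Nat
type:
  Vec Nat zero


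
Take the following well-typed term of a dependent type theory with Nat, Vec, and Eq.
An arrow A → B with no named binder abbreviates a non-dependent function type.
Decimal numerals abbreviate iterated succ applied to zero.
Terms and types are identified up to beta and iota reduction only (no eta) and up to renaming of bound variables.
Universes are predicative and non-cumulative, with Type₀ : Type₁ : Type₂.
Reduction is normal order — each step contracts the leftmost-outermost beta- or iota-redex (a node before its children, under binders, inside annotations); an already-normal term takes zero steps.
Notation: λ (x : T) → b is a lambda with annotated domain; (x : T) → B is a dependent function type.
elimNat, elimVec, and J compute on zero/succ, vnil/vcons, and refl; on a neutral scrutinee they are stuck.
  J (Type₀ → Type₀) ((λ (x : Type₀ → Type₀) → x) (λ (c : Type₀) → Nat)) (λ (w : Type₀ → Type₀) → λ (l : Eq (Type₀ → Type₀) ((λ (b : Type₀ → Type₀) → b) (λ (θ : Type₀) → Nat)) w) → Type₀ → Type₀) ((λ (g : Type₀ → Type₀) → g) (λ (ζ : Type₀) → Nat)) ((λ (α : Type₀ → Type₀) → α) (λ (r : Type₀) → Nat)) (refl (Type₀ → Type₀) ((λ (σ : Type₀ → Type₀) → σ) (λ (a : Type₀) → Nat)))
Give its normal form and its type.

resulting normal form:
  λ (x : Type₀) → Nat
inferred type:
  Type₀ → Type₀
observation: the leftmost-outermost redex is a J iota-redex, and normalization takes 2 steps.


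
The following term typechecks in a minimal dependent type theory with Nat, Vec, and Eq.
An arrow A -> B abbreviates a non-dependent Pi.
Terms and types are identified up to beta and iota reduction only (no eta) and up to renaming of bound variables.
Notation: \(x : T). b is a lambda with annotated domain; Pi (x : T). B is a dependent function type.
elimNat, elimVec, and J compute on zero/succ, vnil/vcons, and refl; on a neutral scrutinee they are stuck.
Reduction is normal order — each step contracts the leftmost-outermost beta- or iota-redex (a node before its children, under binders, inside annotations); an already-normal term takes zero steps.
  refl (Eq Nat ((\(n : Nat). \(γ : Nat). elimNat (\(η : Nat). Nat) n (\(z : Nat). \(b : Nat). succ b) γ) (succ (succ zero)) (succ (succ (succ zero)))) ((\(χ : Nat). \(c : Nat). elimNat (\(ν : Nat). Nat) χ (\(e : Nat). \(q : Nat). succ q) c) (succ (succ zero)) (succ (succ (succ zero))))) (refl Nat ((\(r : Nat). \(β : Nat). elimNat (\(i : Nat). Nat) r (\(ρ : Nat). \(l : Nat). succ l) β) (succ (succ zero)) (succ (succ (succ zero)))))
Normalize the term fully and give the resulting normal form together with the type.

normal form:
  refl (Eq Nat (succ (succ (succ (succ (succ zero))))) (succ (succ (succ (succ (succ zero)))))) (refl Nat (succ (succ (succ (succ (succ zero))))))
the term's type:
  Eq (Eq Nat (succ (succ (succ (succ (succ zero))))) (succ (succ (succ (succ (succ zero)))))) (refl Nat (succ (succ (succ (succ (succ zero)))))) (refl Nat (succ (succ (succ (succ (succ zero))))))


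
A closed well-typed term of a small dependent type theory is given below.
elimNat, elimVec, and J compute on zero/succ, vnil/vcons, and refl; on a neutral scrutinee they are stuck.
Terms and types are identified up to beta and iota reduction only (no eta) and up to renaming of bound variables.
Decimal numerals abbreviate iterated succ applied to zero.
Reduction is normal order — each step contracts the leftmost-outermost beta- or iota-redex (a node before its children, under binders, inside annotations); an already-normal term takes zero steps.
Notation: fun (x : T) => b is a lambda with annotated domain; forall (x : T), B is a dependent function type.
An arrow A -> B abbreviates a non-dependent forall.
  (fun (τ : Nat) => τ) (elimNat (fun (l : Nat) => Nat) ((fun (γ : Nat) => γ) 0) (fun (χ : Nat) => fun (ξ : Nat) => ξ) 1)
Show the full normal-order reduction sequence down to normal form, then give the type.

reduction (normal order):
  (fun (τ : Nat) => τ) (elimNat (fun (l : Nat) => Nat) ((fun (γ : Nat) => γ) 0) (fun (χ : Nat) => fun (ξ : Nat) => ξ) 1)
  ~> elimNat (fun (τ : Nat) => Nat) ((fun (l : Nat) => l) 0) (fun (γ : Nat) => fun (χ : Nat) => χ) 1
  ~> (fun (τ : Nat) => fun (l : Nat) => l) 0 (elimNat (fun (γ : Nat) => Nat) ((fun (χ : Nat) => χ) 0) (fun (ξ : Nat) => fun (θ : Nat) => θ) 0)
  ~> (fun (τ : Nat) => τ) (elimNat (fun (l : Nat) => Nat) ((fun (γ : Nat) => γ) 0) (fun (χ : Nat) => fun (ξ : Nat) => ξ) 0)
  ~> elimNat (fun (τ : Nat) => Nat) ((fun (l : Nat) => l) 0) (fun (γ : Nat) => fun (χ : Nat) => χ) 0
  ~> (fun (τ : Nat) => τ) 0
  ~> 0
the term's type:
  Nat


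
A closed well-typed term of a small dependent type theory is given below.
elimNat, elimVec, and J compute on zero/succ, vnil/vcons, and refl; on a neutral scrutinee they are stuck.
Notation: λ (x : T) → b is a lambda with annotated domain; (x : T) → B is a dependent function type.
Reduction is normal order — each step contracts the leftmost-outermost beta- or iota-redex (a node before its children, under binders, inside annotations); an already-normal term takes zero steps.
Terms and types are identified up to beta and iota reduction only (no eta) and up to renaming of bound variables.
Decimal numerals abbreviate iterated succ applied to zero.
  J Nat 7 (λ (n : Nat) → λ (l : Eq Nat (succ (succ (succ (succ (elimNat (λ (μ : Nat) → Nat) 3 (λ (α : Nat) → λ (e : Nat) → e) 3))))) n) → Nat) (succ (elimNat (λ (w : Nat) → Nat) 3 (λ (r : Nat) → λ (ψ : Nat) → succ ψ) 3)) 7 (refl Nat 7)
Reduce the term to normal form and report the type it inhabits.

reduced normal form:
  7
type:
  Nat


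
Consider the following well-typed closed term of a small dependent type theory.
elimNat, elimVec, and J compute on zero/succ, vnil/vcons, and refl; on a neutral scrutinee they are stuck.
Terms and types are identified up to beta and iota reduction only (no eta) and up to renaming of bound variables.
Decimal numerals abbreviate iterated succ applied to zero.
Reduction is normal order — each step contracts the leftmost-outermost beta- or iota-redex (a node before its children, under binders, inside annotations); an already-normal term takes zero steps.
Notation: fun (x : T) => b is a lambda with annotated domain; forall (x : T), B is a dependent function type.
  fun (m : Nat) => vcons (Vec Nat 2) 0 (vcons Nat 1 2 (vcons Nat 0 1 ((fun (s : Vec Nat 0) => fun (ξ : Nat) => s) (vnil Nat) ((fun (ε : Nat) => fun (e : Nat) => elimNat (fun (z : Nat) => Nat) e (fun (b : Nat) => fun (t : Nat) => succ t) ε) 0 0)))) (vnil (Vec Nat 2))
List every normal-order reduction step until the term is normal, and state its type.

normal-order reduction:
  fun (m : Nat) => vcons (Vec Nat 2) 0 (vcons Nat 1 2 (vcons Nat 0 1 ((fun (s : Vec Nat 0) => fun (ξ : Nat) => s) (vnil Nat) ((fun (ε : Nat) => fun (e : Nat) => elimNat (fun (z : Nat) => Nat) e (fun (b : Nat) => fun (t : Nat) => succ t) ε) 0 0)))) (vnil (Vec Nat 2))
  ~> fun (m : Nat) => vcons (Vec Nat 2) 0 (vcons Nat 1 2 (vcons Nat 0 1 ((fun (s : Nat) => vnil Nat) ((fun (ξ : Nat) => fun (ε : Nat) => elimNat (fun (e : Nat) => Nat) ε (fun (z : Nat) => fun (b : Nat) => succ b) ξ) 0 0)))) (vnil (Vec Nat 2))
  ~> fun (m : Nat) => vcons (Vec Nat 2) 0 (vcons Nat 1 2 (vcons Nat 0 1 (vnil Nat))) (vnil (Vec Nat 2))
the term's type:
  forall (m : Nat), Vec (Vec Nat 2) 1


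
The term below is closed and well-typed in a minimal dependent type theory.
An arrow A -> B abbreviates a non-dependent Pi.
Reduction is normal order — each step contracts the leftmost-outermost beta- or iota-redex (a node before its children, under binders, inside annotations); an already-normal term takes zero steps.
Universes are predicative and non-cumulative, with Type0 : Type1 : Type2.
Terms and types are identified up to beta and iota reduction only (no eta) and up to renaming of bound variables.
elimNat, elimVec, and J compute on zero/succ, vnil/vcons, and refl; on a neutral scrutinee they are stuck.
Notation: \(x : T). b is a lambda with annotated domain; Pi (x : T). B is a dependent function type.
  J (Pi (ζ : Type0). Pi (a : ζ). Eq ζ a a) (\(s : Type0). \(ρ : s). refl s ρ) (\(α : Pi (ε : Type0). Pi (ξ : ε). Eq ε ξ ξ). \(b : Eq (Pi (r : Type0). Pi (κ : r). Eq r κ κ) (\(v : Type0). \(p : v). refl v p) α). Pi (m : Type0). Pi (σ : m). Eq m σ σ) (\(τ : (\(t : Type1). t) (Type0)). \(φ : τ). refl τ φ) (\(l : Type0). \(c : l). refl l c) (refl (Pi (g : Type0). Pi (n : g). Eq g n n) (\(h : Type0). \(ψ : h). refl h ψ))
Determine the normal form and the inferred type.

resulting normal form:
  \(ζ : Type0). \(a : ζ). refl ζ a
inferred type:
  Pi (ζ : Type0). Pi (a : ζ). Eq ζ a a
observation: the term reaches its normal form after 2 normal-order steps.


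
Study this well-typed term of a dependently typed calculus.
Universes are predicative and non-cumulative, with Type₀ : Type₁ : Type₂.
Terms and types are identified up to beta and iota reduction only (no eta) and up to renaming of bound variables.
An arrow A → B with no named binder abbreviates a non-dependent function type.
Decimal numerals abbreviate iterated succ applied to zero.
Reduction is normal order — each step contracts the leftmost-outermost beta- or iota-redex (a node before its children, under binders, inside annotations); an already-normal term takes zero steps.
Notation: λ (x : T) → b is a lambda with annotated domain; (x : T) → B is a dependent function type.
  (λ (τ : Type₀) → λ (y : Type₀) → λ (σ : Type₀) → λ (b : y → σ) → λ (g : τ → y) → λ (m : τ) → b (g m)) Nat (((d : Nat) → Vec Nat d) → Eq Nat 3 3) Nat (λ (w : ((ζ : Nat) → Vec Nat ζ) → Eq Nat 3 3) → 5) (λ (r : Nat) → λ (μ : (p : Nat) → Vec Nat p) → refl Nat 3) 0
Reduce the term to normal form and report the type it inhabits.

reduced normal form:
  5
type:
  Nat


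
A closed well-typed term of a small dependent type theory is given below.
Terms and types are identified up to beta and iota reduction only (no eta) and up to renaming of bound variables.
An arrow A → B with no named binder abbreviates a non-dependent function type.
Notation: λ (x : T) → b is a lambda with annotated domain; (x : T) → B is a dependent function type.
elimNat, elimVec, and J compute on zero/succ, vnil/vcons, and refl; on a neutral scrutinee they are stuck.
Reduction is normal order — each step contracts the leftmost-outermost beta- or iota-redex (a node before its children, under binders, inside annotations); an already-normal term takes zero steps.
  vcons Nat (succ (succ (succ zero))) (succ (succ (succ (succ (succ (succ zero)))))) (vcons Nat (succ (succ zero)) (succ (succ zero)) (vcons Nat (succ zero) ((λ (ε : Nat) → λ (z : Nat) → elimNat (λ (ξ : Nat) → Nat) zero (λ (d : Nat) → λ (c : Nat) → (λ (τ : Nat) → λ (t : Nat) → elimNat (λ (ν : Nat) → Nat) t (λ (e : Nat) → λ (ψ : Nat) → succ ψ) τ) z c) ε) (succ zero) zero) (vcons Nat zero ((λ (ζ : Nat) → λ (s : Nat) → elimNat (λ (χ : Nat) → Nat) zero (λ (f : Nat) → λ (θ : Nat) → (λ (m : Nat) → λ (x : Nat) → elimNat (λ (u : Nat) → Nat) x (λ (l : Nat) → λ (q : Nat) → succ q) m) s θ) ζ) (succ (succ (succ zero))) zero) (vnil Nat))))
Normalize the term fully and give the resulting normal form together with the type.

reduced normal form:
  vcons Nat (succ (succ (succ zero))) (succ (succ (succ (succ (succ (succ zero)))))) (vcons Nat (succ (succ zero)) (succ (succ zero)) (vcons Nat (succ zero) zero (vcons Nat zero zero (vnil Nat))))
the term's type:
  Vec Nat (succ (succ (succ (succ zero))))
observation: reduction starts at a beta-redex, and 30 normal-order steps reach the normal form.


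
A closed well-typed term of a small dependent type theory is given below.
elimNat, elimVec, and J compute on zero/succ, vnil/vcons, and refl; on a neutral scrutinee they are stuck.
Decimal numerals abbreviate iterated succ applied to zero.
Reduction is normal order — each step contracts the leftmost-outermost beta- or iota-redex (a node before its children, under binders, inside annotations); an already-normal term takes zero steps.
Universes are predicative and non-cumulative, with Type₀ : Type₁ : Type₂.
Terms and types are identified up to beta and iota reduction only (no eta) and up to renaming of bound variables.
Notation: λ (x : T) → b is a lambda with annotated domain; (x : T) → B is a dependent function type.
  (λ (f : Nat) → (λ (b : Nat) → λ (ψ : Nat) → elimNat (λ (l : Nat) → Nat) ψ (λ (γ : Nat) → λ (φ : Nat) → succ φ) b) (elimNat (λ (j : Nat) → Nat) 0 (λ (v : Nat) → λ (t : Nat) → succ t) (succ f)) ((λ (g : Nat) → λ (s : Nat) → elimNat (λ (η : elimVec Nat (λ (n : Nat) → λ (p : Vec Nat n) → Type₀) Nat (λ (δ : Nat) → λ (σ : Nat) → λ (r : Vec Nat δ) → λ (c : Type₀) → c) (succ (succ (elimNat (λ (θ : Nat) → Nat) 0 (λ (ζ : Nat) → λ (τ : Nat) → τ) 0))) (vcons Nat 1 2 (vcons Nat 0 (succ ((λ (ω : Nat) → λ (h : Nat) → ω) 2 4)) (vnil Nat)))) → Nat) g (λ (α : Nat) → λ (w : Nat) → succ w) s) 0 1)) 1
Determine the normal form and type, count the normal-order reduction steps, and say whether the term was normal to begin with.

resulting normal form:
  3
the term's type:
  Nat
steps to reach normal form (normal order): 23
started in normal form: no
first redex: a beta-redex


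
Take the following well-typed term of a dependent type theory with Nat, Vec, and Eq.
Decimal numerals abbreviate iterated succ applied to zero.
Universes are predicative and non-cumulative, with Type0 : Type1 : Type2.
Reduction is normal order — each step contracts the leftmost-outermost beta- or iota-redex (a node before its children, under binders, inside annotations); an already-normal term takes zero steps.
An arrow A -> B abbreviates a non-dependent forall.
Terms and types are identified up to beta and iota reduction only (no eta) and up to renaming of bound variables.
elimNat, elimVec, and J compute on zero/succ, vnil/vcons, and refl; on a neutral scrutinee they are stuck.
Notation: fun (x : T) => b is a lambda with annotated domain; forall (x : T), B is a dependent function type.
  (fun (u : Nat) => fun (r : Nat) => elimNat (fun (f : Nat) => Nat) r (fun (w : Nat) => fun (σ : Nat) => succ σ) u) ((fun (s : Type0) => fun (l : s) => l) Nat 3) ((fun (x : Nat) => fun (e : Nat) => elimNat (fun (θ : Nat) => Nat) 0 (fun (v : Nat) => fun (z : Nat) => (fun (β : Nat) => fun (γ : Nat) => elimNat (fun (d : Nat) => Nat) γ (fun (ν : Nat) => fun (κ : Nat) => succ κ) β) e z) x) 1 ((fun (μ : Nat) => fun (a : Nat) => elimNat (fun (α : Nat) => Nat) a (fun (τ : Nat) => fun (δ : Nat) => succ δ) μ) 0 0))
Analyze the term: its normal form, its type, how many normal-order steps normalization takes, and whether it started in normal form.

normal form:
  3
inferred type:
  Nat
steps to reach normal form (normal order): 26
already normal: no
first redex: a beta-redex


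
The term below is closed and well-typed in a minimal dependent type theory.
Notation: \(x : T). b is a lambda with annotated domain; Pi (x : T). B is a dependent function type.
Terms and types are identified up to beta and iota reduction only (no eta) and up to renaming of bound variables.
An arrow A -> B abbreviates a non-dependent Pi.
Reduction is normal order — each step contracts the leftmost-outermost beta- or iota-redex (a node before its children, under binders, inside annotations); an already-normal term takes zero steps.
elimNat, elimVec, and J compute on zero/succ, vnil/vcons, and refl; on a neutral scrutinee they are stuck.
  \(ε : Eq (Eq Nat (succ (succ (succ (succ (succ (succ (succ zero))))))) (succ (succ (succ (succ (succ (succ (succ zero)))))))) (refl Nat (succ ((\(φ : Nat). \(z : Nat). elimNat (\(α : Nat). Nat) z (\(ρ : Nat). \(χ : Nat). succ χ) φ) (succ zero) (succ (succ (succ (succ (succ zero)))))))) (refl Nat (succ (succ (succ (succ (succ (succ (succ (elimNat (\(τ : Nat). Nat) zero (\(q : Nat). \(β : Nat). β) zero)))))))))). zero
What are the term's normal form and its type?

resulting normal form:
  \(ε : Eq (Eq Nat (succ (succ (succ (succ (succ (succ (succ zero))))))) (succ (succ (succ (succ (succ (succ (succ zero)))))))) (refl Nat (succ (succ (succ (succ (succ (succ (succ zero)))))))) (refl Nat (succ (succ (succ (succ (succ (succ (succ zero))))))))). zero
inferred type:
  Eq (Eq Nat (succ (succ (succ (succ (succ (succ (succ zero))))))) (succ (succ (succ (succ (succ (succ (succ zero)))))))) (refl Nat (succ (succ (succ (succ (succ (succ (succ zero)))))))) (refl Nat (succ (succ (succ (succ (succ (succ (succ zero)))))))) -> Nat


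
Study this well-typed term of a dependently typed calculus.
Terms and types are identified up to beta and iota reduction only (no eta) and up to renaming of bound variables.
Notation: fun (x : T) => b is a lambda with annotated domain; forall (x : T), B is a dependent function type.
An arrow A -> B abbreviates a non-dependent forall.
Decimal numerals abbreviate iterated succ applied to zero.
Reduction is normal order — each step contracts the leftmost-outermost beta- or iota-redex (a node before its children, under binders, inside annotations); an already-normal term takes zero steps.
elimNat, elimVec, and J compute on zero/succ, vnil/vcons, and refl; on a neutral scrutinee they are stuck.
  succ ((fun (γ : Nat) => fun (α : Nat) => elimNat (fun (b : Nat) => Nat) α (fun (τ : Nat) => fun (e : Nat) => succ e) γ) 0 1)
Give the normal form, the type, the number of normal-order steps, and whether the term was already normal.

normal form:
  2
inferred type:
  Nat
reduction steps (normal order): 3
already normal: no
first contracted redex: a beta-redex


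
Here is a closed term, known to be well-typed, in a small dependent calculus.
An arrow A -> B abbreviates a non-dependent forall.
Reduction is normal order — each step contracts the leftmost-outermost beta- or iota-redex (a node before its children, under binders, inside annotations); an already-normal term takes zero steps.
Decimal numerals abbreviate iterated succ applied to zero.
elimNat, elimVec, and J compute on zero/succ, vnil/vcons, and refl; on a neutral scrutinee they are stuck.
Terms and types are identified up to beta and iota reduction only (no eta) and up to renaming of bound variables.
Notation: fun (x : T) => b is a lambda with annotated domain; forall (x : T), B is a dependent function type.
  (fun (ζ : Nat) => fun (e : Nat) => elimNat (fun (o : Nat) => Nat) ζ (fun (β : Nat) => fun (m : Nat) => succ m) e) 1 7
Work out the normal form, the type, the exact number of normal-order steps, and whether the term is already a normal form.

reduced normal form:
  8
type:
  Nat
steps to reach normal form (normal order): 24
already normal: no
first contracted redex: a beta-redex


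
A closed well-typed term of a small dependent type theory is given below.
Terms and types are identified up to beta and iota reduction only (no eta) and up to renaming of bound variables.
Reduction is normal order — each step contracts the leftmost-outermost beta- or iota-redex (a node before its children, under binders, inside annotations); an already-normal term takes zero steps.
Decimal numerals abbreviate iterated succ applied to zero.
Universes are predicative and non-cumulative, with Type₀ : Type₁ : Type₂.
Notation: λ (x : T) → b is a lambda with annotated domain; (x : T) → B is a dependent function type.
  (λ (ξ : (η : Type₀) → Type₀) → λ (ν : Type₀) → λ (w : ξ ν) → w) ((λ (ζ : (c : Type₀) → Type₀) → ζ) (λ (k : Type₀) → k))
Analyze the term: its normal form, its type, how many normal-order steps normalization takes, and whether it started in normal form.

reduced normal form:
  λ (ξ : Type₀) → λ (η : ξ) → η
inferred type:
  (ξ : Type₀) → (η : ξ) → ξ
normal-order step count: 3
started in normal form: no
first redex: a beta-redex


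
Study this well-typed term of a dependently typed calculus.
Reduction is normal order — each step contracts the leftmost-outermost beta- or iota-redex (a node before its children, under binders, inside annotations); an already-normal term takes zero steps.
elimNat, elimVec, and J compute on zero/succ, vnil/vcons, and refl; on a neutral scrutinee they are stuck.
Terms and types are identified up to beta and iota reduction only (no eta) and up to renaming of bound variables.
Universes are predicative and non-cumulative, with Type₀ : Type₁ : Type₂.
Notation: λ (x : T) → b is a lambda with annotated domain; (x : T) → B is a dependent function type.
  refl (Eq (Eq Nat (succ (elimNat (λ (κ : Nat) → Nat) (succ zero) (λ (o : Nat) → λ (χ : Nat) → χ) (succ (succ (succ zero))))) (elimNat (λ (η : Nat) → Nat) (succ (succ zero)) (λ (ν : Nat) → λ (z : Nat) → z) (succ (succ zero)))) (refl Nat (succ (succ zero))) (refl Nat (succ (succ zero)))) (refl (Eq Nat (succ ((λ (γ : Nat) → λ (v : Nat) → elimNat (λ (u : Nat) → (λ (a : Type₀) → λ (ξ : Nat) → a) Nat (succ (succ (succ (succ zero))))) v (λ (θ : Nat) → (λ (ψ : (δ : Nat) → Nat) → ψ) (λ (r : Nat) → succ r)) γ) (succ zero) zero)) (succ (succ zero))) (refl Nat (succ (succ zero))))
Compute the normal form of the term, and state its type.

reduced normal form:
  refl (Eq (Eq Nat (succ (succ zero)) (succ (succ zero))) (refl Nat (succ (succ zero))) (refl Nat (succ (succ zero)))) (refl (Eq Nat (succ (succ zero)) (succ (succ zero))) (refl Nat (succ (succ zero))))
type:
  Eq (Eq (Eq Nat (succ (succ zero)) (succ (succ zero))) (refl Nat (succ (succ zero))) (refl Nat (succ (succ zero)))) (refl (Eq Nat (succ (succ zero)) (succ (succ zero))) (refl Nat (succ (succ zero)))) (refl (Eq Nat (succ (succ zero)) (succ (succ zero))) (refl Nat (succ (succ zero))))
observation: reduction starts at an elimNat iota-redex, and 24 normal-order steps reach the normal form.


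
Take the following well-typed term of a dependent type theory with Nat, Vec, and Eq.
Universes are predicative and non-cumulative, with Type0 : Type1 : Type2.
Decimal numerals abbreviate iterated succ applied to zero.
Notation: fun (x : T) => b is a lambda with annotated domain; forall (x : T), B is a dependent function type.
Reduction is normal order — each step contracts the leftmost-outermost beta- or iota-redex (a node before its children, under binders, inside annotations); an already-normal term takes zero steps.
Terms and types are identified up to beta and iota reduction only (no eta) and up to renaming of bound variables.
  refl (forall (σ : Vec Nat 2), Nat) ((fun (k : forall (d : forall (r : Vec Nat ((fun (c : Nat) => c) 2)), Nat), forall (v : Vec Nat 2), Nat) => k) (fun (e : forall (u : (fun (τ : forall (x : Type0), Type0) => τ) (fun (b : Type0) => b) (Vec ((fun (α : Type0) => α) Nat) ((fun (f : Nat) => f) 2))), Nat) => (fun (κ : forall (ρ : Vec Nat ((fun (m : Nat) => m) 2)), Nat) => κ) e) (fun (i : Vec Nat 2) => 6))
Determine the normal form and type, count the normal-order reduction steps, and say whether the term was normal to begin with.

normal form:
  refl (forall (σ : Vec Nat 2), Nat) (fun (k : Vec Nat 2) => 6)
type:
  Eq (forall (σ : Vec Nat 2), Nat) (fun (k : Vec Nat 2) => 6) (fun (d : Vec Nat 2) => 6)
normal-order step count: 3
already normal: no
first redex: a beta-redex


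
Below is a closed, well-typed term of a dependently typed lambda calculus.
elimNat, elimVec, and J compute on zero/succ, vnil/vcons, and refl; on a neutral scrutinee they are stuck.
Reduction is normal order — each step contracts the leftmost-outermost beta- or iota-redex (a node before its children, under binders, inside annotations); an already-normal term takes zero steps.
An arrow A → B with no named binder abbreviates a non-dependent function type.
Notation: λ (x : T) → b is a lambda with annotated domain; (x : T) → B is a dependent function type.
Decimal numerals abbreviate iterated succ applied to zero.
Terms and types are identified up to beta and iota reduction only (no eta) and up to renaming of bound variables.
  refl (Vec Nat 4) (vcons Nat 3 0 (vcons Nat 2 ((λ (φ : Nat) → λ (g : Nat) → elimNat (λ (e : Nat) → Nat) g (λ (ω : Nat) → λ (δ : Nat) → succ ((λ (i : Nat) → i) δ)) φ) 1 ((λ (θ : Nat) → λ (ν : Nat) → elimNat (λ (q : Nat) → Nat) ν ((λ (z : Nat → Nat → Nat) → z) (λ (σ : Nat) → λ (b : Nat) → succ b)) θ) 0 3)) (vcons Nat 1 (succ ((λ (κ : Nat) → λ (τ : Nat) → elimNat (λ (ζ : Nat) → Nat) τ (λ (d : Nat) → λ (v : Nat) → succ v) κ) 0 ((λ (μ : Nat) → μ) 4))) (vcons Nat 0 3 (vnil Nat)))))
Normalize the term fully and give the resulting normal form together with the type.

normal form:
  refl (Vec Nat 4) (vcons Nat 3 0 (vcons Nat 2 4 (vcons Nat 1 5 (vcons Nat 0 3 (vnil Nat)))))
inferred type:
  Eq (Vec Nat 4) (vcons Nat 3 0 (vcons Nat 2 4 (vcons Nat 1 5 (vcons Nat 0 3 (vnil Nat))))) (vcons Nat 3 0 (vcons Nat 2 4 (vcons Nat 1 5 (vcons Nat 0 3 (vnil Nat)))))


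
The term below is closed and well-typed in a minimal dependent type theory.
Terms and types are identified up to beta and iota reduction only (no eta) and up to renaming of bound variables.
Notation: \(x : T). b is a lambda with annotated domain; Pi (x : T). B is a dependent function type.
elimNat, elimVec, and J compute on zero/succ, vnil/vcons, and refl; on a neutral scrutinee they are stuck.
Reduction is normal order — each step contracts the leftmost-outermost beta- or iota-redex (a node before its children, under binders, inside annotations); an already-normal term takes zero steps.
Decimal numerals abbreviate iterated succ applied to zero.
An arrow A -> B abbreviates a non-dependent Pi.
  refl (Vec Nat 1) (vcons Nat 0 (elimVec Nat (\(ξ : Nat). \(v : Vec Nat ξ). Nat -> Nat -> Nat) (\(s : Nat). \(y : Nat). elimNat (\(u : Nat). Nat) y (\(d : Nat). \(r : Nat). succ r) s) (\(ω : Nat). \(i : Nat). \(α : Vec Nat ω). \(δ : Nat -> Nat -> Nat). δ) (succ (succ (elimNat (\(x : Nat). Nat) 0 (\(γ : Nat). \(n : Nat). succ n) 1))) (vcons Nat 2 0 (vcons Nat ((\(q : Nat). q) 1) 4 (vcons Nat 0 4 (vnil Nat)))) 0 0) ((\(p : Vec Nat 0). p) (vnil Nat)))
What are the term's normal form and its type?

normal form:
  refl (Vec Nat 1) (vcons Nat 0 0 (vnil Nat))
the term's type:
  Eq (Vec Nat 1) (vcons Nat 0 0 (vnil Nat)) (vcons Nat 0 0 (vnil Nat))
observation: 20 normal-order steps normalize the term, beginning with an elimVec iota-redex.


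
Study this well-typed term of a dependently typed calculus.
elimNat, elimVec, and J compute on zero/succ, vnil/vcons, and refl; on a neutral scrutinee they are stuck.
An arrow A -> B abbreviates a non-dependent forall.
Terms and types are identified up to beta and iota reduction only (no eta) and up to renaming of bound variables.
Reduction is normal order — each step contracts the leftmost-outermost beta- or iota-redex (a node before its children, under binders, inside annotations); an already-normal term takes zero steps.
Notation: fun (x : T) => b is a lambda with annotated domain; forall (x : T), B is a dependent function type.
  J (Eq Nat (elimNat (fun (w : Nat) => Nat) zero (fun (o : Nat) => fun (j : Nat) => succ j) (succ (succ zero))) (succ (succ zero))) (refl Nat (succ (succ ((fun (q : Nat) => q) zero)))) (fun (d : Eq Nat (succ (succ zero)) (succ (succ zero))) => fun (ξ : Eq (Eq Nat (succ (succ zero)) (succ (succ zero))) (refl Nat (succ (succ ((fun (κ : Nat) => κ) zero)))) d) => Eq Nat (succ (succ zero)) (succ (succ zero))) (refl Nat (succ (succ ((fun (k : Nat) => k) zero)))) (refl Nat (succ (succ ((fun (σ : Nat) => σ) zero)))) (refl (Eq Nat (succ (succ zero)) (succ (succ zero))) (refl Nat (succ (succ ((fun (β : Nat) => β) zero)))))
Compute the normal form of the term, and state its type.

normal form:
  refl Nat (succ (succ zero))
inferred type:
  Eq Nat (succ (succ zero)) (succ (succ zero))
observation: 2 normal-order steps separate the term from its normal form.


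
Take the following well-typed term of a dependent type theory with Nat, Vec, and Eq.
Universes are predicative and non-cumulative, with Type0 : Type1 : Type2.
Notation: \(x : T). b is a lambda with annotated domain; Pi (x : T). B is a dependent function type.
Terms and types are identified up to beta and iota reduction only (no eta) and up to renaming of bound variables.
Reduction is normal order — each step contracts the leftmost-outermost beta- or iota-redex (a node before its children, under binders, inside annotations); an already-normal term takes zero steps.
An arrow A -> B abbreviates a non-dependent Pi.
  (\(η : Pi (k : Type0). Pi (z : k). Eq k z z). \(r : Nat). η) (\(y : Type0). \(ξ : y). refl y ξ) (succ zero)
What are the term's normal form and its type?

reduced normal form:
  \(η : Type0). \(k : η). refl η k
the term's type:
  Pi (η : Type0). Pi (k : η). Eq η k k
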